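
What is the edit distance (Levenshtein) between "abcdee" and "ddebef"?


Computing edit distance: "abcdee" -> "ddebef"
DP table:
           d    d    e    b    e    f
      0    1    2    3    4    5    6
  a   1    1    2    3    4    5    6
  b   2    2    2    3    3    4    5
  c   3    3    3    3    4    4    5
  d   4    3    3    4    4    5    5
  e   5    4    4    3    4    4    5
  e   6    5    5    4    4    4    5
Edit distance = dp[6][6] = 5

5


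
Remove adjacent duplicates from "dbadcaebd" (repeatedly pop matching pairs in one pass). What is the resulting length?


Input: dbadcaebd
Stack-based adjacent duplicate removal:
  Read 'd': push. Stack: d
  Read 'b': push. Stack: db
  Read 'a': push. Stack: dba
  Read 'd': push. Stack: dbad
  Read 'c': push. Stack: dbadc
  Read 'a': push. Stack: dbadca
  Read 'e': push. Stack: dbadcae
  Read 'b': push. Stack: dbadcaeb
  Read 'd': push. Stack: dbadcaebd
Final stack: "dbadcaebd" (length 9)

9


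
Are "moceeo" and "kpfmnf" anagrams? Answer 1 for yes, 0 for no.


Strings: "moceeo", "kpfmnf"
Sorted first:  ceemoo
Sorted second: ffkmnp
Differ at position 0: 'c' vs 'f' => not anagrams

0


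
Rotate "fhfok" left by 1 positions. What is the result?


Input: "fhfok", rotate left by 1
First 1 characters: "f"
Remaining characters: "hfok"
Concatenate remaining + first: "hfok" + "f" = "hfokf"

hfokf


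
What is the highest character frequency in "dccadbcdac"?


Input: dccadbcdac
Character counts:
  'a': 2
  'b': 1
  'c': 4
  'd': 3
Maximum frequency: 4

4


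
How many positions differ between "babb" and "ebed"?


Comparing "babb" and "ebed" position by position:
  Position 0: 'b' vs 'e' => DIFFER
  Position 1: 'a' vs 'b' => DIFFER
  Position 2: 'b' vs 'e' => DIFFER
  Position 3: 'b' vs 'd' => DIFFER
Positions that differ: 4

4


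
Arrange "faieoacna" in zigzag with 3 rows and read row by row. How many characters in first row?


Zigzag "faieoacna" into 3 rows:
Placing characters:
  'f' => row 0
  'a' => row 1
  'i' => row 2
  'e' => row 1
  'o' => row 0
  'a' => row 1
  'c' => row 2
  'n' => row 1
  'a' => row 0
Rows:
  Row 0: "foa"
  Row 1: "aean"
  Row 2: "ic"
First row length: 3

3


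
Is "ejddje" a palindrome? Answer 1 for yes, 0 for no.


Input: ejddje
Reversed: ejddje
  Compare pos 0 ('e') with pos 5 ('e'): match
  Compare pos 1 ('j') with pos 4 ('j'): match
  Compare pos 2 ('d') with pos 3 ('d'): match
Result: palindrome

1


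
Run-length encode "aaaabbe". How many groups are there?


Input: aaaabbe
Scanning for consecutive runs:
  Group 1: 'a' x 4 (positions 0-3)
  Group 2: 'b' x 2 (positions 4-5)
  Group 3: 'e' x 1 (positions 6-6)
Total groups: 3

3


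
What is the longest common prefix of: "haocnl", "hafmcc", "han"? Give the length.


Words: haocnl, hafmcc, han
  Position 0: all 'h' => match
  Position 1: all 'a' => match
  Position 2: ('o', 'f', 'n') => mismatch, stop
LCP = "ha" (length 2)

2


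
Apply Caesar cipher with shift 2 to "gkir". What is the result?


Caesar cipher: shift "gkir" by 2
  'g' (pos 6) + 2 = pos 8 = 'i'
  'k' (pos 10) + 2 = pos 12 = 'm'
  'i' (pos 8) + 2 = pos 10 = 'k'
  'r' (pos 17) + 2 = pos 19 = 't'
Result: imkt

imkt


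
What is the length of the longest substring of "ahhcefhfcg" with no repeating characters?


Input: "ahhcefhfcg"
Sliding window (track last position of each char):
  Position 0 ('a'): window [0,0] length 1 -- new best
  Position 1 ('h'): window [0,1] length 2 -- new best
  Position 2 ('h'): repeat (last at 1), move window start to 2
  Position 2 ('h'): window [2,2] length 1
  Position 3 ('c'): window [2,3] length 2
  Position 4 ('e'): window [2,4] length 3 -- new best
  Position 5 ('f'): window [2,5] length 4 -- new best
  Position 6 ('h'): repeat (last at 2), move window start to 3
  Position 6 ('h'): window [3,6] length 4
  Position 7 ('f'): repeat (last at 5), move window start to 6
  Position 7 ('f'): window [6,7] length 2
  Position 8 ('c'): window [6,8] length 3
  Position 9 ('g'): window [6,9] length 4
Longest substring with no repeats: "hcef" with length 4

4


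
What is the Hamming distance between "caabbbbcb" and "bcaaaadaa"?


Comparing "caabbbbcb" and "bcaaaadaa" position by position:
  Position 0: 'c' vs 'b' => differ
  Position 1: 'a' vs 'c' => differ
  Position 2: 'a' vs 'a' => same
  Position 3: 'b' vs 'a' => differ
  Position 4: 'b' vs 'a' => differ
  Position 5: 'b' vs 'a' => differ
  Position 6: 'b' vs 'd' => differ
  Position 7: 'c' vs 'a' => differ
  Position 8: 'b' vs 'a' => differ
Total differences (Hamming distance): 8

8


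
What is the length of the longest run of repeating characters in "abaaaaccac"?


Input: "abaaaaccac"
Scanning for longest run:
  Position 1 ('b'): new char, reset run to 1
  Position 2 ('a'): new char, reset run to 1
  Position 3 ('a'): continues run of 'a', length=2
  Position 4 ('a'): continues run of 'a', length=3
  Position 5 ('a'): continues run of 'a', length=4
  Position 6 ('c'): new char, reset run to 1
  Position 7 ('c'): continues run of 'c', length=2
  Position 8 ('a'): new char, reset run to 1
  Position 9 ('c'): new char, reset run to 1
Longest run: 'a' with length 4

4


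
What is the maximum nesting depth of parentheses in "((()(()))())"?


Input: "((()(()))())"
Tracking depth:
  Position 0 '(': depth becomes 1
  Position 1 '(': depth becomes 2
  Position 2 '(': depth becomes 3
  Position 3 ')': depth becomes 2
  Position 4 '(': depth becomes 3
  Position 5 '(': depth becomes 4
  Position 6 ')': depth becomes 3
  Position 7 ')': depth becomes 2
  Position 8 ')': depth becomes 1
  Position 9 '(': depth becomes 2
  Position 10 ')': depth becomes 1
  Position 11 ')': depth becomes 0
Maximum depth reached: 4

4


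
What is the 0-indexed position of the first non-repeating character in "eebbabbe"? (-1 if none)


Input: eebbabbe
Character frequencies:
  'a': 1
  'b': 4
  'e': 3
Scanning left to right for freq == 1:
  Position 0 ('e'): freq=3, skip
  Position 1 ('e'): freq=3, skip
  Position 2 ('b'): freq=4, skip
  Position 3 ('b'): freq=4, skip
  Position 4 ('a'): unique! => answer = 4

4


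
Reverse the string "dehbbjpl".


Input: dehbbjpl
Reading characters right to left:
  Position 7: 'l'
  Position 6: 'p'
  Position 5: 'j'
  Position 4: 'b'
  Position 3: 'b'
  Position 2: 'h'
  Position 1: 'e'
  Position 0: 'd'
Reversed: lpjbbhed

lpjbbhed


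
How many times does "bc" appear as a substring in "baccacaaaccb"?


Searching for "bc" in "baccacaaaccb"
Scanning each position:
  Position 0: "ba" => no
  Position 1: "ac" => no
  Position 2: "cc" => no
  Position 3: "ca" => no
  Position 4: "ac" => no
  Position 5: "ca" => no
  Position 6: "aa" => no
  Position 7: "aa" => no
  Position 8: "ac" => no
  Position 9: "cc" => no
  Position 10: "cb" => no
Total occurrences: 0

0


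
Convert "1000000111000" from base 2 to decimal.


Input: "1000000111000" in base 2
Positional expansion:
  Digit '1' (value 1) x 2^12 = 4096
  Digit '0' (value 0) x 2^11 = 0
  Digit '0' (value 0) x 2^10 = 0
  Digit '0' (value 0) x 2^9 = 0
  Digit '0' (value 0) x 2^8 = 0
  Digit '0' (value 0) x 2^7 = 0
  Digit '0' (value 0) x 2^6 = 0
  Digit '1' (value 1) x 2^5 = 32
  Digit '1' (value 1) x 2^4 = 16
  Digit '1' (value 1) x 2^3 = 8
  Digit '0' (value 0) x 2^2 = 0
  Digit '0' (value 0) x 2^1 = 0
  Digit '0' (value 0) x 2^0 = 0
Sum = 4152

4152


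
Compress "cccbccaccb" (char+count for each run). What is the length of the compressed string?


Input: cccbccaccb
Runs:
  'c' x 3 => "c3"
  'b' x 1 => "b1"
  'c' x 2 => "c2"
  'a' x 1 => "a1"
  'c' x 2 => "c2"
  'b' x 1 => "b1"
Compressed: "c3b1c2a1c2b1"
Compressed length: 12

12


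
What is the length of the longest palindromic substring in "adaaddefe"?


Input: "adaaddefe"
Checking substrings for palindromes:
  [1:5] "daad" (len 4) => palindrome
  [0:3] "ada" (len 3) => palindrome
  [6:9] "efe" (len 3) => palindrome
  [2:4] "aa" (len 2) => palindrome
  [4:6] "dd" (len 2) => palindrome
Longest palindromic substring: "daad" with length 4

4


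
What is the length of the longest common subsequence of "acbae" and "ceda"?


LCS of "acbae" and "ceda"
DP table:
           c    e    d    a
      0    0    0    0    0
  a   0    0    0    0    1
  c   0    1    1    1    1
  b   0    1    1    1    1
  a   0    1    1    1    2
  e   0    1    2    2    2
LCS length = dp[5][4] = 2

2


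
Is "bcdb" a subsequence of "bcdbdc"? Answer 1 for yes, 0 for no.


Check if "bcdb" is a subsequence of "bcdbdc"
Greedy scan:
  Position 0 ('b'): matches sub[0] = 'b'
  Position 1 ('c'): matches sub[1] = 'c'
  Position 2 ('d'): matches sub[2] = 'd'
  Position 3 ('b'): matches sub[3] = 'b'
  Position 4 ('d'): no match needed
  Position 5 ('c'): no match needed
All 4 characters matched => is a subsequence

1


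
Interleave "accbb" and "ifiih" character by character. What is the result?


Interleaving "accbb" and "ifiih":
  Position 0: 'a' from first, 'i' from second => "ai"
  Position 1: 'c' from first, 'f' from second => "cf"
  Position 2: 'c' from first, 'i' from second => "ci"
  Position 3: 'b' from first, 'i' from second => "bi"
  Position 4: 'b' from first, 'h' from second => "bh"
Result: aicfcibibh

aicfcibibh


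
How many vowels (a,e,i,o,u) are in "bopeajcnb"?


Input: bopeajcnb
Checking each character:
  'b' at position 0: consonant
  'o' at position 1: vowel (running total: 1)
  'p' at position 2: consonant
  'e' at position 3: vowel (running total: 2)
  'a' at position 4: vowel (running total: 3)
  'j' at position 5: consonant
  'c' at position 6: consonant
  'n' at position 7: consonant
  'b' at position 8: consonant
Total vowels: 3

3


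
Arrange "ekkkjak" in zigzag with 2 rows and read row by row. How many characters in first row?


Zigzag "ekkkjak" into 2 rows:
Placing characters:
  'e' => row 0
  'k' => row 1
  'k' => row 0
  'k' => row 1
  'j' => row 0
  'a' => row 1
  'k' => row 0
Rows:
  Row 0: "ekjk"
  Row 1: "kka"
First row length: 4

4


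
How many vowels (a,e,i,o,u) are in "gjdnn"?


Input: gjdnn
Checking each character:
  'g' at position 0: consonant
  'j' at position 1: consonant
  'd' at position 2: consonant
  'n' at position 3: consonant
  'n' at position 4: consonant
Total vowels: 0

0


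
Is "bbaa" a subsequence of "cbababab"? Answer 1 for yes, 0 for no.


Check if "bbaa" is a subsequence of "cbababab"
Greedy scan:
  Position 0 ('c'): no match needed
  Position 1 ('b'): matches sub[0] = 'b'
  Position 2 ('a'): no match needed
  Position 3 ('b'): matches sub[1] = 'b'
  Position 4 ('a'): matches sub[2] = 'a'
  Position 5 ('b'): no match needed
  Position 6 ('a'): matches sub[3] = 'a'
  Position 7 ('b'): no match needed
All 4 characters matched => is a subsequence

1


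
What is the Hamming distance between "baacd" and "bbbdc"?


Comparing "baacd" and "bbbdc" position by position:
  Position 0: 'b' vs 'b' => same
  Position 1: 'a' vs 'b' => differ
  Position 2: 'a' vs 'b' => differ
  Position 3: 'c' vs 'd' => differ
  Position 4: 'd' vs 'c' => differ
Total differences (Hamming distance): 4

4


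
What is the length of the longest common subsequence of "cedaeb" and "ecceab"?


LCS of "cedaeb" and "ecceab"
DP table:
           e    c    c    e    a    b
      0    0    0    0    0    0    0
  c   0    0    1    1    1    1    1
  e   0    1    1    1    2    2    2
  d   0    1    1    1    2    2    2
  a   0    1    1    1    2    3    3
  e   0    1    1    1    2    3    3
  b   0    1    1    1    2    3    4
LCS length = dp[6][6] = 4

4


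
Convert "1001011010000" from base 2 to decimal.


Input: "1001011010000" in base 2
Positional expansion:
  Digit '1' (value 1) x 2^12 = 4096
  Digit '0' (value 0) x 2^11 = 0
  Digit '0' (value 0) x 2^10 = 0
  Digit '1' (value 1) x 2^9 = 512
  Digit '0' (value 0) x 2^8 = 0
  Digit '1' (value 1) x 2^7 = 128
  Digit '1' (value 1) x 2^6 = 64
  Digit '0' (value 0) x 2^5 = 0
  Digit '1' (value 1) x 2^4 = 16
  Digit '0' (value 0) x 2^3 = 0
  Digit '0' (value 0) x 2^2 = 0
  Digit '0' (value 0) x 2^1 = 0
  Digit '0' (value 0) x 2^0 = 0
Sum = 4816

4816


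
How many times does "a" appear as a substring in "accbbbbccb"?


Searching for "a" in "accbbbbccb"
Scanning each position:
  Position 0: "a" => MATCH
  Position 1: "c" => no
  Position 2: "c" => no
  Position 3: "b" => no
  Position 4: "b" => no
  Position 5: "b" => no
  Position 6: "b" => no
  Position 7: "c" => no
  Position 8: "c" => no
  Position 9: "b" => no
Total occurrences: 1

1


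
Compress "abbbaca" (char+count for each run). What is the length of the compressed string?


Input: abbbaca
Runs:
  'a' x 1 => "a1"
  'b' x 3 => "b3"
  'a' x 1 => "a1"
  'c' x 1 => "c1"
  'a' x 1 => "a1"
Compressed: "a1b3a1c1a1"
Compressed length: 10

10


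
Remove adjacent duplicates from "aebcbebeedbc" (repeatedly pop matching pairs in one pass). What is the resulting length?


Input: aebcbebeedbc
Stack-based adjacent duplicate removal:
  Read 'a': push. Stack: a
  Read 'e': push. Stack: ae
  Read 'b': push. Stack: aeb
  Read 'c': push. Stack: aebc
  Read 'b': push. Stack: aebcb
  Read 'e': push. Stack: aebcbe
  Read 'b': push. Stack: aebcbeb
  Read 'e': push. Stack: aebcbebe
  Read 'e': matches stack top 'e' => pop. Stack: aebcbeb
  Read 'd': push. Stack: aebcbebd
  Read 'b': push. Stack: aebcbebdb
  Read 'c': push. Stack: aebcbebdbc
Final stack: "aebcbebdbc" (length 10)

10


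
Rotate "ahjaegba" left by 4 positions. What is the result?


Input: "ahjaegba", rotate left by 4
First 4 characters: "ahja"
Remaining characters: "egba"
Concatenate remaining + first: "egba" + "ahja" = "egbaahja"

egbaahja


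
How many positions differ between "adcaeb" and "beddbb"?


Comparing "adcaeb" and "beddbb" position by position:
  Position 0: 'a' vs 'b' => DIFFER
  Position 1: 'd' vs 'e' => DIFFER
  Position 2: 'c' vs 'd' => DIFFER
  Position 3: 'a' vs 'd' => DIFFER
  Position 4: 'e' vs 'b' => DIFFER
  Position 5: 'b' vs 'b' => same
Positions that differ: 5

5


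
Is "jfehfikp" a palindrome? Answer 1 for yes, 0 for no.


Input: jfehfikp
Reversed: pkifhefj
  Compare pos 0 ('j') with pos 7 ('p'): MISMATCH
  Compare pos 1 ('f') with pos 6 ('k'): MISMATCH
  Compare pos 2 ('e') with pos 5 ('i'): MISMATCH
  Compare pos 3 ('h') with pos 4 ('f'): MISMATCH
Result: not a palindrome

0


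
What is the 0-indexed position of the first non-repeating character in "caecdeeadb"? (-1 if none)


Input: caecdeeadb
Character frequencies:
  'a': 2
  'b': 1
  'c': 2
  'd': 2
  'e': 3
Scanning left to right for freq == 1:
  Position 0 ('c'): freq=2, skip
  Position 1 ('a'): freq=2, skip
  Position 2 ('e'): freq=3, skip
  Position 3 ('c'): freq=2, skip
  Position 4 ('d'): freq=2, skip
  Position 5 ('e'): freq=3, skip
  Position 6 ('e'): freq=3, skip
  Position 7 ('a'): freq=2, skip
  Position 8 ('d'): freq=2, skip
  Position 9 ('b'): unique! => answer = 9

9


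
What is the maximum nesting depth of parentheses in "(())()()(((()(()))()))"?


Input: "(())()()(((()(()))()))"
Tracking depth:
  Position 0 '(': depth becomes 1
  Position 1 '(': depth becomes 2
  Position 2 ')': depth becomes 1
  Position 3 ')': depth becomes 0
  Position 4 '(': depth becomes 1
  Position 5 ')': depth becomes 0
  Position 6 '(': depth becomes 1
  Position 7 ')': depth becomes 0
  Position 8 '(': depth becomes 1
  Position 9 '(': depth becomes 2
  Position 10 '(': depth becomes 3
  Position 11 '(': depth becomes 4
  Position 12 ')': depth becomes 3
  Position 13 '(': depth becomes 4
  Position 14 '(': depth becomes 5
  Position 15 ')': depth becomes 4
  Position 16 ')': depth becomes 3
  Position 17 ')': depth becomes 2
  Position 18 '(': depth becomes 3
  Position 19 ')': depth becomes 2
  Position 20 ')': depth becomes 1
  Position 21 ')': depth becomes 0
Maximum depth reached: 5

5


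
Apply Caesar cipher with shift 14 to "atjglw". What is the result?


Caesar cipher: shift "atjglw" by 14
  'a' (pos 0) + 14 = pos 14 = 'o'
  't' (pos 19) + 14 = pos 7 = 'h'
  'j' (pos 9) + 14 = pos 23 = 'x'
  'g' (pos 6) + 14 = pos 20 = 'u'
  'l' (pos 11) + 14 = pos 25 = 'z'
  'w' (pos 22) + 14 = pos 10 = 'k'
Result: ohxuzk

ohxuzk


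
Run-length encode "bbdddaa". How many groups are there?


Input: bbdddaa
Scanning for consecutive runs:
  Group 1: 'b' x 2 (positions 0-1)
  Group 2: 'd' x 3 (positions 2-4)
  Group 3: 'a' x 2 (positions 5-6)
Total groups: 3

3


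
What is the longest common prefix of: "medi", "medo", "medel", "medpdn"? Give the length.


Words: medi, medo, medel, medpdn
  Position 0: all 'm' => match
  Position 1: all 'e' => match
  Position 2: all 'd' => match
  Position 3: ('i', 'o', 'e', 'p') => mismatch, stop
LCP = "med" (length 3)

3


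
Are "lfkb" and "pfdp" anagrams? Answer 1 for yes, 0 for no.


Strings: "lfkb", "pfdp"
Sorted first:  bfkl
Sorted second: dfpp
Differ at position 0: 'b' vs 'd' => not anagrams

0


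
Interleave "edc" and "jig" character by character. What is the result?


Interleaving "edc" and "jig":
  Position 0: 'e' from first, 'j' from second => "ej"
  Position 1: 'd' from first, 'i' from second => "di"
  Position 2: 'c' from first, 'g' from second => "cg"
Result: ejdicg

ejdicg


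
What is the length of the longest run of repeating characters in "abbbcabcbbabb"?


Input: "abbbcabcbbabb"
Scanning for longest run:
  Position 1 ('b'): new char, reset run to 1
  Position 2 ('b'): continues run of 'b', length=2
  Position 3 ('b'): continues run of 'b', length=3
  Position 4 ('c'): new char, reset run to 1
  Position 5 ('a'): new char, reset run to 1
  Position 6 ('b'): new char, reset run to 1
  Position 7 ('c'): new char, reset run to 1
  Position 8 ('b'): new char, reset run to 1
  Position 9 ('b'): continues run of 'b', length=2
  Position 10 ('a'): new char, reset run to 1
  Position 11 ('b'): new char, reset run to 1
  Position 12 ('b'): continues run of 'b', length=2
Longest run: 'b' with length 3

3


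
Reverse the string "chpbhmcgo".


Input: chpbhmcgo
Reading characters right to left:
  Position 8: 'o'
  Position 7: 'g'
  Position 6: 'c'
  Position 5: 'm'
  Position 4: 'h'
  Position 3: 'b'
  Position 2: 'p'
  Position 1: 'h'
  Position 0: 'c'
Reversed: ogcmhbphc

ogcmhbphc


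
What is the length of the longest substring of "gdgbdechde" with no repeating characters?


Input: "gdgbdechde"
Sliding window (track last position of each char):
  Position 0 ('g'): window [0,0] length 1 -- new best
  Position 1 ('d'): window [0,1] length 2 -- new best
  Position 2 ('g'): repeat (last at 0), move window start to 1
  Position 2 ('g'): window [1,2] length 2
  Position 3 ('b'): window [1,3] length 3 -- new best
  Position 4 ('d'): repeat (last at 1), move window start to 2
  Position 4 ('d'): window [2,4] length 3
  Position 5 ('e'): window [2,5] length 4 -- new best
  Position 6 ('c'): window [2,6] length 5 -- new best
  Position 7 ('h'): window [2,7] length 6 -- new best
  Position 8 ('d'): repeat (last at 4), move window start to 5
  Position 8 ('d'): window [5,8] length 4
  Position 9 ('e'): repeat (last at 5), move window start to 6
  Position 9 ('e'): window [6,9] length 4
Longest substring with no repeats: "gbdech" with length 6

6


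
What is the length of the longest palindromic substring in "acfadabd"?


Input: "acfadabd"
Checking substrings for palindromes:
  [3:6] "ada" (len 3) => palindrome
Longest palindromic substring: "ada" with length 3

3


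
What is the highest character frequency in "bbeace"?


Input: bbeace
Character counts:
  'a': 1
  'b': 2
  'c': 1
  'e': 2
Maximum frequency: 2

2


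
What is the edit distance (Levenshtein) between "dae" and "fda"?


Computing edit distance: "dae" -> "fda"
DP table:
           f    d    a
      0    1    2    3
  d   1    1    1    2
  a   2    2    2    1
  e   3    3    3    2
Edit distance = dp[3][3] = 2

2


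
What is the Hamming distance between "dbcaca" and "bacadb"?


Comparing "dbcaca" and "bacadb" position by position:
  Position 0: 'd' vs 'b' => differ
  Position 1: 'b' vs 'a' => differ
  Position 2: 'c' vs 'c' => same
  Position 3: 'a' vs 'a' => same
  Position 4: 'c' vs 'd' => differ
  Position 5: 'a' vs 'b' => differ
Total differences (Hamming distance): 4

4


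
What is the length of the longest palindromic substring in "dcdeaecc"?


Input: "dcdeaecc"
Checking substrings for palindromes:
  [0:3] "dcd" (len 3) => palindrome
  [3:6] "eae" (len 3) => palindrome
  [6:8] "cc" (len 2) => palindrome
Longest palindromic substring: "dcd" with length 3

3


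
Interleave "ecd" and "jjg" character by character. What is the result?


Interleaving "ecd" and "jjg":
  Position 0: 'e' from first, 'j' from second => "ej"
  Position 1: 'c' from first, 'j' from second => "cj"
  Position 2: 'd' from first, 'g' from second => "dg"
Result: ejcjdg

ejcjdg


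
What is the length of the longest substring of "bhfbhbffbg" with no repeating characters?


Input: "bhfbhbffbg"
Sliding window (track last position of each char):
  Position 0 ('b'): window [0,0] length 1 -- new best
  Position 1 ('h'): window [0,1] length 2 -- new best
  Position 2 ('f'): window [0,2] length 3 -- new best
  Position 3 ('b'): repeat (last at 0), move window start to 1
  Position 3 ('b'): window [1,3] length 3
  Position 4 ('h'): repeat (last at 1), move window start to 2
  Position 4 ('h'): window [2,4] length 3
  Position 5 ('b'): repeat (last at 3), move window start to 4
  Position 5 ('b'): window [4,5] length 2
  Position 6 ('f'): window [4,6] length 3
  Position 7 ('f'): repeat (last at 6), move window start to 7
  Position 7 ('f'): window [7,7] length 1
  Position 8 ('b'): window [7,8] length 2
  Position 9 ('g'): window [7,9] length 3
Longest substring with no repeats: "bhf" with length 3

3


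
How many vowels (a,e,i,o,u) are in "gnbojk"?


Input: gnbojk
Checking each character:
  'g' at position 0: consonant
  'n' at position 1: consonant
  'b' at position 2: consonant
  'o' at position 3: vowel (running total: 1)
  'j' at position 4: consonant
  'k' at position 5: consonant
Total vowels: 1

1


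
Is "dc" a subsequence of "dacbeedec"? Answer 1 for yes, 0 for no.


Check if "dc" is a subsequence of "dacbeedec"
Greedy scan:
  Position 0 ('d'): matches sub[0] = 'd'
  Position 1 ('a'): no match needed
  Position 2 ('c'): matches sub[1] = 'c'
  Position 3 ('b'): no match needed
  Position 4 ('e'): no match needed
  Position 5 ('e'): no match needed
  Position 6 ('d'): no match needed
  Position 7 ('e'): no match needed
  Position 8 ('c'): no match needed
All 2 characters matched => is a subsequence

1


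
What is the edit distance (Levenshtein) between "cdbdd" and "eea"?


Computing edit distance: "cdbdd" -> "eea"
DP table:
           e    e    a
      0    1    2    3
  c   1    1    2    3
  d   2    2    2    3
  b   3    3    3    3
  d   4    4    4    4
  d   5    5    5    5
Edit distance = dp[5][3] = 5

5


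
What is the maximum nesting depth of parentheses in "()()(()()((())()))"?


Input: "()()(()()((())()))"
Tracking depth:
  Position 0 '(': depth becomes 1
  Position 1 ')': depth becomes 0
  Position 2 '(': depth becomes 1
  Position 3 ')': depth becomes 0
  Position 4 '(': depth becomes 1
  Position 5 '(': depth becomes 2
  Position 6 ')': depth becomes 1
  Position 7 '(': depth becomes 2
  Position 8 ')': depth becomes 1
  Position 9 '(': depth becomes 2
  Position 10 '(': depth becomes 3
  Position 11 '(': depth becomes 4
  Position 12 ')': depth becomes 3
  Position 13 ')': depth becomes 2
  Position 14 '(': depth becomes 3
  Position 15 ')': depth becomes 2
  Position 16 ')': depth becomes 1
  Position 17 ')': depth becomes 0
Maximum depth reached: 4

4


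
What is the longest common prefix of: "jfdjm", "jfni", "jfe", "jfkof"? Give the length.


Words: jfdjm, jfni, jfe, jfkof
  Position 0: all 'j' => match
  Position 1: all 'f' => match
  Position 2: ('d', 'n', 'e', 'k') => mismatch, stop
LCP = "jf" (length 2)

2


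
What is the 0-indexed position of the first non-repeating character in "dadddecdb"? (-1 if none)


Input: dadddecdb
Character frequencies:
  'a': 1
  'b': 1
  'c': 1
  'd': 5
  'e': 1
Scanning left to right for freq == 1:
  Position 0 ('d'): freq=5, skip
  Position 1 ('a'): unique! => answer = 1

1


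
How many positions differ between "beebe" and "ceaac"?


Comparing "beebe" and "ceaac" position by position:
  Position 0: 'b' vs 'c' => DIFFER
  Position 1: 'e' vs 'e' => same
  Position 2: 'e' vs 'a' => DIFFER
  Position 3: 'b' vs 'a' => DIFFER
  Position 4: 'e' vs 'c' => DIFFER
Positions that differ: 4

4


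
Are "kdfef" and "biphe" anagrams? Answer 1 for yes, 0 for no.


Strings: "kdfef", "biphe"
Sorted first:  deffk
Sorted second: behip
Differ at position 0: 'd' vs 'b' => not anagrams

0


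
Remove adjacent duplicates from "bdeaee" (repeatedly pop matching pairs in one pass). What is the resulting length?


Input: bdeaee
Stack-based adjacent duplicate removal:
  Read 'b': push. Stack: b
  Read 'd': push. Stack: bd
  Read 'e': push. Stack: bde
  Read 'a': push. Stack: bdea
  Read 'e': push. Stack: bdeae
  Read 'e': matches stack top 'e' => pop. Stack: bdea
Final stack: "bdea" (length 4)

4


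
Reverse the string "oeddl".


Input: oeddl
Reading characters right to left:
  Position 4: 'l'
  Position 3: 'd'
  Position 2: 'd'
  Position 1: 'e'
  Position 0: 'o'
Reversed: lddeo

lddeo


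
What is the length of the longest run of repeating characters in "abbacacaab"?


Input: "abbacacaab"
Scanning for longest run:
  Position 1 ('b'): new char, reset run to 1
  Position 2 ('b'): continues run of 'b', length=2
  Position 3 ('a'): new char, reset run to 1
  Position 4 ('c'): new char, reset run to 1
  Position 5 ('a'): new char, reset run to 1
  Position 6 ('c'): new char, reset run to 1
  Position 7 ('a'): new char, reset run to 1
  Position 8 ('a'): continues run of 'a', length=2
  Position 9 ('b'): new char, reset run to 1
Longest run: 'b' with length 2

2


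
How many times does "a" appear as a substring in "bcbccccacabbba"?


Searching for "a" in "bcbccccacabbba"
Scanning each position:
  Position 0: "b" => no
  Position 1: "c" => no
  Position 2: "b" => no
  Position 3: "c" => no
  Position 4: "c" => no
  Position 5: "c" => no
  Position 6: "c" => no
  Position 7: "a" => MATCH
  Position 8: "c" => no
  Position 9: "a" => MATCH
  Position 10: "b" => no
  Position 11: "b" => no
  Position 12: "b" => no
  Position 13: "a" => MATCH
Total occurrences: 3

3


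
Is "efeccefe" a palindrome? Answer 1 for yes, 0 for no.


Input: efeccefe
Reversed: efeccefe
  Compare pos 0 ('e') with pos 7 ('e'): match
  Compare pos 1 ('f') with pos 6 ('f'): match
  Compare pos 2 ('e') with pos 5 ('e'): match
  Compare pos 3 ('c') with pos 4 ('c'): match
Result: palindrome

1


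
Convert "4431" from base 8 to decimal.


Input: "4431" in base 8
Positional expansion:
  Digit '4' (value 4) x 8^3 = 2048
  Digit '4' (value 4) x 8^2 = 256
  Digit '3' (value 3) x 8^1 = 24
  Digit '1' (value 1) x 8^0 = 1
Sum = 2329

2329


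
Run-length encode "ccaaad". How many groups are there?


Input: ccaaad
Scanning for consecutive runs:
  Group 1: 'c' x 2 (positions 0-1)
  Group 2: 'a' x 3 (positions 2-4)
  Group 3: 'd' x 1 (positions 5-5)
Total groups: 3

3


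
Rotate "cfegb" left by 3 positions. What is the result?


Input: "cfegb", rotate left by 3
First 3 characters: "cfe"
Remaining characters: "gb"
Concatenate remaining + first: "gb" + "cfe" = "gbcfe"

gbcfe


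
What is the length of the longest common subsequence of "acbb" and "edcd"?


LCS of "acbb" and "edcd"
DP table:
           e    d    c    d
      0    0    0    0    0
  a   0    0    0    0    0
  c   0    0    0    1    1
  b   0    0    0    1    1
  b   0    0    0    1    1
LCS length = dp[4][4] = 1

1


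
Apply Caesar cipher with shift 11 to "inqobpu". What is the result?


Caesar cipher: shift "inqobpu" by 11
  'i' (pos 8) + 11 = pos 19 = 't'
  'n' (pos 13) + 11 = pos 24 = 'y'
  'q' (pos 16) + 11 = pos 1 = 'b'
  'o' (pos 14) + 11 = pos 25 = 'z'
  'b' (pos 1) + 11 = pos 12 = 'm'
  'p' (pos 15) + 11 = pos 0 = 'a'
  'u' (pos 20) + 11 = pos 5 = 'f'
Result: tybzmaf

tybzmaf


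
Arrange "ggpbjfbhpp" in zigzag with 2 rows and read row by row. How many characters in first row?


Zigzag "ggpbjfbhpp" into 2 rows:
Placing characters:
  'g' => row 0
  'g' => row 1
  'p' => row 0
  'b' => row 1
  'j' => row 0
  'f' => row 1
  'b' => row 0
  'h' => row 1
  'p' => row 0
  'p' => row 1
Rows:
  Row 0: "gpjbp"
  Row 1: "gbfhp"
First row length: 5

5


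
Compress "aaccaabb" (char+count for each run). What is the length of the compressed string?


Input: aaccaabb
Runs:
  'a' x 2 => "a2"
  'c' x 2 => "c2"
  'a' x 2 => "a2"
  'b' x 2 => "b2"
Compressed: "a2c2a2b2"
Compressed length: 8

8


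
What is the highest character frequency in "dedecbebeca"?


Input: dedecbebeca
Character counts:
  'a': 1
  'b': 2
  'c': 2
  'd': 2
  'e': 4
Maximum frequency: 4

4


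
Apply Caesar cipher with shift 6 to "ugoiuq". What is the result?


Caesar cipher: shift "ugoiuq" by 6
  'u' (pos 20) + 6 = pos 0 = 'a'
  'g' (pos 6) + 6 = pos 12 = 'm'
  'o' (pos 14) + 6 = pos 20 = 'u'
  'i' (pos 8) + 6 = pos 14 = 'o'
  'u' (pos 20) + 6 = pos 0 = 'a'
  'q' (pos 16) + 6 = pos 22 = 'w'
Result: amuoaw

amuoaw


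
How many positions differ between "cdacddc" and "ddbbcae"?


Comparing "cdacddc" and "ddbbcae" position by position:
  Position 0: 'c' vs 'd' => DIFFER
  Position 1: 'd' vs 'd' => same
  Position 2: 'a' vs 'b' => DIFFER
  Position 3: 'c' vs 'b' => DIFFER
  Position 4: 'd' vs 'c' => DIFFER
  Position 5: 'd' vs 'a' => DIFFER
  Position 6: 'c' vs 'e' => DIFFER
Positions that differ: 6

6


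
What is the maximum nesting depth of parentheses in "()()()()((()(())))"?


Input: "()()()()((()(())))"
Tracking depth:
  Position 0 '(': depth becomes 1
  Position 1 ')': depth becomes 0
  Position 2 '(': depth becomes 1
  Position 3 ')': depth becomes 0
  Position 4 '(': depth becomes 1
  Position 5 ')': depth becomes 0
  Position 6 '(': depth becomes 1
  Position 7 ')': depth becomes 0
  Position 8 '(': depth becomes 1
  Position 9 '(': depth becomes 2
  Position 10 '(': depth becomes 3
  Position 11 ')': depth becomes 2
  Position 12 '(': depth becomes 3
  Position 13 '(': depth becomes 4
  Position 14 ')': depth becomes 3
  Position 15 ')': depth becomes 2
  Position 16 ')': depth becomes 1
  Position 17 ')': depth becomes 0
Maximum depth reached: 4

4


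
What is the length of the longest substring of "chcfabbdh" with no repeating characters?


Input: "chcfabbdh"
Sliding window (track last position of each char):
  Position 0 ('c'): window [0,0] length 1 -- new best
  Position 1 ('h'): window [0,1] length 2 -- new best
  Position 2 ('c'): repeat (last at 0), move window start to 1
  Position 2 ('c'): window [1,2] length 2
  Position 3 ('f'): window [1,3] length 3 -- new best
  Position 4 ('a'): window [1,4] length 4 -- new best
  Position 5 ('b'): window [1,5] length 5 -- new best
  Position 6 ('b'): repeat (last at 5), move window start to 6
  Position 6 ('b'): window [6,6] length 1
  Position 7 ('d'): window [6,7] length 2
  Position 8 ('h'): window [6,8] length 3
Longest substring with no repeats: "hcfab" with length 5

5


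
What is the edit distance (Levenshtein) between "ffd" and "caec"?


Computing edit distance: "ffd" -> "caec"
DP table:
           c    a    e    c
      0    1    2    3    4
  f   1    1    2    3    4
  f   2    2    2    3    4
  d   3    3    3    3    4
Edit distance = dp[3][4] = 4

4


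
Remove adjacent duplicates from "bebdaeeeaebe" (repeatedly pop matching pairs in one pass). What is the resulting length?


Input: bebdaeeeaebe
Stack-based adjacent duplicate removal:
  Read 'b': push. Stack: b
  Read 'e': push. Stack: be
  Read 'b': push. Stack: beb
  Read 'd': push. Stack: bebd
  Read 'a': push. Stack: bebda
  Read 'e': push. Stack: bebdae
  Read 'e': matches stack top 'e' => pop. Stack: bebda
  Read 'e': push. Stack: bebdae
  Read 'a': push. Stack: bebdaea
  Read 'e': push. Stack: bebdaeae
  Read 'b': push. Stack: bebdaeaeb
  Read 'e': push. Stack: bebdaeaebe
Final stack: "bebdaeaebe" (length 10)

10


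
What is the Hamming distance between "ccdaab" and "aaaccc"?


Comparing "ccdaab" and "aaaccc" position by position:
  Position 0: 'c' vs 'a' => differ
  Position 1: 'c' vs 'a' => differ
  Position 2: 'd' vs 'a' => differ
  Position 3: 'a' vs 'c' => differ
  Position 4: 'a' vs 'c' => differ
  Position 5: 'b' vs 'c' => differ
Total differences (Hamming distance): 6

6


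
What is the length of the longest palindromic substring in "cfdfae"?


Input: "cfdfae"
Checking substrings for palindromes:
  [1:4] "fdf" (len 3) => palindrome
Longest palindromic substring: "fdf" with length 3

3


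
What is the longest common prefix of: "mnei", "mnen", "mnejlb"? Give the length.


Words: mnei, mnen, mnejlb
  Position 0: all 'm' => match
  Position 1: all 'n' => match
  Position 2: all 'e' => match
  Position 3: ('i', 'n', 'j') => mismatch, stop
LCP = "mne" (length 3)

3


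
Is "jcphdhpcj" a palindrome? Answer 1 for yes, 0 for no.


Input: jcphdhpcj
Reversed: jcphdhpcj
  Compare pos 0 ('j') with pos 8 ('j'): match
  Compare pos 1 ('c') with pos 7 ('c'): match
  Compare pos 2 ('p') with pos 6 ('p'): match
  Compare pos 3 ('h') with pos 5 ('h'): match
Result: palindrome

1


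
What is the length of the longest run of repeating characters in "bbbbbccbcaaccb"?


Input: "bbbbbccbcaaccb"
Scanning for longest run:
  Position 1 ('b'): continues run of 'b', length=2
  Position 2 ('b'): continues run of 'b', length=3
  Position 3 ('b'): continues run of 'b', length=4
  Position 4 ('b'): continues run of 'b', length=5
  Position 5 ('c'): new char, reset run to 1
  Position 6 ('c'): continues run of 'c', length=2
  Position 7 ('b'): new char, reset run to 1
  Position 8 ('c'): new char, reset run to 1
  Position 9 ('a'): new char, reset run to 1
  Position 10 ('a'): continues run of 'a', length=2
  Position 11 ('c'): new char, reset run to 1
  Position 12 ('c'): continues run of 'c', length=2
  Position 13 ('b'): new char, reset run to 1
Longest run: 'b' with length 5

5


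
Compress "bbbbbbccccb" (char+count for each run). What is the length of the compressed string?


Input: bbbbbbccccb
Runs:
  'b' x 6 => "b6"
  'c' x 4 => "c4"
  'b' x 1 => "b1"
Compressed: "b6c4b1"
Compressed length: 6

6


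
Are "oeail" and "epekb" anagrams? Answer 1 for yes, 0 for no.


Strings: "oeail", "epekb"
Sorted first:  aeilo
Sorted second: beekp
Differ at position 0: 'a' vs 'b' => not anagrams

0


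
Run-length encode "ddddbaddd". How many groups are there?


Input: ddddbaddd
Scanning for consecutive runs:
  Group 1: 'd' x 4 (positions 0-3)
  Group 2: 'b' x 1 (positions 4-4)
  Group 3: 'a' x 1 (positions 5-5)
  Group 4: 'd' x 3 (positions 6-8)
Total groups: 4

4


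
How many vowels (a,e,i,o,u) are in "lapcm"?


Input: lapcm
Checking each character:
  'l' at position 0: consonant
  'a' at position 1: vowel (running total: 1)
  'p' at position 2: consonant
  'c' at position 3: consonant
  'm' at position 4: consonant
Total vowels: 1

1


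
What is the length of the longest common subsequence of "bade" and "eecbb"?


LCS of "bade" and "eecbb"
DP table:
           e    e    c    b    b
      0    0    0    0    0    0
  b   0    0    0    0    1    1
  a   0    0    0    0    1    1
  d   0    0    0    0    1    1
  e   0    1    1    1    1    1
LCS length = dp[4][5] = 1

1


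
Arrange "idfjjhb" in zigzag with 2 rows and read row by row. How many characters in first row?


Zigzag "idfjjhb" into 2 rows:
Placing characters:
  'i' => row 0
  'd' => row 1
  'f' => row 0
  'j' => row 1
  'j' => row 0
  'h' => row 1
  'b' => row 0
Rows:
  Row 0: "ifjb"
  Row 1: "djh"
First row length: 4

4


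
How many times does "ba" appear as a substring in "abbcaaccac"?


Searching for "ba" in "abbcaaccac"
Scanning each position:
  Position 0: "ab" => no
  Position 1: "bb" => no
  Position 2: "bc" => no
  Position 3: "ca" => no
  Position 4: "aa" => no
  Position 5: "ac" => no
  Position 6: "cc" => no
  Position 7: "ca" => no
  Position 8: "ac" => no
Total occurrences: 0

0


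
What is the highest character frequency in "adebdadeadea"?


Input: adebdadeadea
Character counts:
  'a': 4
  'b': 1
  'd': 4
  'e': 3
Maximum frequency: 4

4


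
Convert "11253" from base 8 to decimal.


Input: "11253" in base 8
Positional expansion:
  Digit '1' (value 1) x 8^4 = 4096
  Digit '1' (value 1) x 8^3 = 512
  Digit '2' (value 2) x 8^2 = 128
  Digit '5' (value 5) x 8^1 = 40
  Digit '3' (value 3) x 8^0 = 3
Sum = 4779

4779


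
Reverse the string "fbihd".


Input: fbihd
Reading characters right to left:
  Position 4: 'd'
  Position 3: 'h'
  Position 2: 'i'
  Position 1: 'b'
  Position 0: 'f'
Reversed: dhibf

dhibf


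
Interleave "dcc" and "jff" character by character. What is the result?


Interleaving "dcc" and "jff":
  Position 0: 'd' from first, 'j' from second => "dj"
  Position 1: 'c' from first, 'f' from second => "cf"
  Position 2: 'c' from first, 'f' from second => "cf"
Result: djcfcf

djcfcf


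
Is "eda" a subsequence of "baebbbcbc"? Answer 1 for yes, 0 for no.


Check if "eda" is a subsequence of "baebbbcbc"
Greedy scan:
  Position 0 ('b'): no match needed
  Position 1 ('a'): no match needed
  Position 2 ('e'): matches sub[0] = 'e'
  Position 3 ('b'): no match needed
  Position 4 ('b'): no match needed
  Position 5 ('b'): no match needed
  Position 6 ('c'): no match needed
  Position 7 ('b'): no match needed
  Position 8 ('c'): no match needed
Only matched 1/3 characters => not a subsequence

0


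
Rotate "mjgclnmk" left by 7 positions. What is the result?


Input: "mjgclnmk", rotate left by 7
First 7 characters: "mjgclnm"
Remaining characters: "k"
Concatenate remaining + first: "k" + "mjgclnm" = "kmjgclnm"

kmjgclnm


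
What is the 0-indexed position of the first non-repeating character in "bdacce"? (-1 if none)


Input: bdacce
Character frequencies:
  'a': 1
  'b': 1
  'c': 2
  'd': 1
  'e': 1
Scanning left to right for freq == 1:
  Position 0 ('b'): unique! => answer = 0

0


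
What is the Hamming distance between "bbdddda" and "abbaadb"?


Comparing "bbdddda" and "abbaadb" position by position:
  Position 0: 'b' vs 'a' => differ
  Position 1: 'b' vs 'b' => same
  Position 2: 'd' vs 'b' => differ
  Position 3: 'd' vs 'a' => differ
  Position 4: 'd' vs 'a' => differ
  Position 5: 'd' vs 'd' => same
  Position 6: 'a' vs 'b' => differ
Total differences (Hamming distance): 5

5


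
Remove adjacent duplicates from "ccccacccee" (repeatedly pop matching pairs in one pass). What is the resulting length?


Input: ccccacccee
Stack-based adjacent duplicate removal:
  Read 'c': push. Stack: c
  Read 'c': matches stack top 'c' => pop. Stack: (empty)
  Read 'c': push. Stack: c
  Read 'c': matches stack top 'c' => pop. Stack: (empty)
  Read 'a': push. Stack: a
  Read 'c': push. Stack: ac
  Read 'c': matches stack top 'c' => pop. Stack: a
  Read 'c': push. Stack: ac
  Read 'e': push. Stack: ace
  Read 'e': matches stack top 'e' => pop. Stack: ac
Final stack: "ac" (length 2)

2


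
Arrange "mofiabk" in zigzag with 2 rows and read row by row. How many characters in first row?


Zigzag "mofiabk" into 2 rows:
Placing characters:
  'm' => row 0
  'o' => row 1
  'f' => row 0
  'i' => row 1
  'a' => row 0
  'b' => row 1
  'k' => row 0
Rows:
  Row 0: "mfak"
  Row 1: "oib"
First row length: 4

4


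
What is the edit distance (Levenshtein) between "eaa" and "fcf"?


Computing edit distance: "eaa" -> "fcf"
DP table:
           f    c    f
      0    1    2    3
  e   1    1    2    3
  a   2    2    2    3
  a   3    3    3    3
Edit distance = dp[3][3] = 3

3


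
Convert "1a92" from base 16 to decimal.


Input: "1a92" in base 16
Positional expansion:
  Digit '1' (value 1) x 16^3 = 4096
  Digit 'a' (value 10) x 16^2 = 2560
  Digit '9' (value 9) x 16^1 = 144
  Digit '2' (value 2) x 16^0 = 2
Sum = 6802

6802
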